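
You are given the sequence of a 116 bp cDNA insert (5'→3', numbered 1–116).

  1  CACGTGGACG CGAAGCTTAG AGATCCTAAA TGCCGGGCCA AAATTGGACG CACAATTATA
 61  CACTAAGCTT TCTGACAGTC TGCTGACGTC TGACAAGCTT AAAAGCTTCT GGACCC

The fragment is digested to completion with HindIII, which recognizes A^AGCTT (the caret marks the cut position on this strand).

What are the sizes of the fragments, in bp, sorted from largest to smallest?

HindIII sites (AAGCTT) start at positions 13, 65, 95, 103.
HindIII cuts after the first base of each site, so after positions 13, 65, 95, 103.
Linear molecule, 4 cuts → 5 fragments:
  1–13 → 13 bp
  14–65 → 52 bp
  66–95 → 30 bp
  96–103 → 8 bp
  104–116 → 13 bp
Sorted largest to smallest: 52, 30, 13, 13, 8 bp.

52, 30, 13, 13, 8 bp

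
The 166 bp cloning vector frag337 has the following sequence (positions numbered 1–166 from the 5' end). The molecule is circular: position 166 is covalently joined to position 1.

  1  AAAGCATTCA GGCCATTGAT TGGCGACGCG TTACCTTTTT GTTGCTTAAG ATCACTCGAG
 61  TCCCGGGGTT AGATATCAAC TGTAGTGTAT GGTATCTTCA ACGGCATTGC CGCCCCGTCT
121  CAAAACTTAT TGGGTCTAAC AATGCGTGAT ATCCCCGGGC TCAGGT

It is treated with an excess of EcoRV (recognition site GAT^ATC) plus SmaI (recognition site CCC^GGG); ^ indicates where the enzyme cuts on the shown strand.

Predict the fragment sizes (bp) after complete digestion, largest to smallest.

EcoRV sites (GATATC) start at positions 72, 148.
EcoRV cuts after base 3 of each site, so after positions 74, 150.
SmaI sites (CCCGGG) start at positions 62, 154.
SmaI cuts after base 3 of each site, so after positions 64, 156.
Combined cut positions: 64, 74, 150, 156.
Circular molecule, 4 cuts → 4 fragments:
  65–74 → 10 bp
  75–150 → 76 bp
  151–156 → 6 bp
  157–166 then 1–64 → 10 + 64 = 74 bp
Sorted largest to smallest: 76, 74, 10, 6 bp.

76, 74, 10, 6 bp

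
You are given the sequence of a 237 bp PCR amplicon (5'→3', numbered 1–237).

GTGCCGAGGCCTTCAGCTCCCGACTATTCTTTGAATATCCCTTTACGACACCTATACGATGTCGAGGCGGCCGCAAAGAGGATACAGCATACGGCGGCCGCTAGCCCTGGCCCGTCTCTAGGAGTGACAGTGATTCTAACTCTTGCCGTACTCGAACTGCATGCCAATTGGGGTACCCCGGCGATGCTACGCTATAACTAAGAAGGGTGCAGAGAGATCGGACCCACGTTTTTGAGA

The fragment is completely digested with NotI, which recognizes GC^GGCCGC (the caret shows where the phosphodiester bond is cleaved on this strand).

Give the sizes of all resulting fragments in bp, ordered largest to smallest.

NotI sites (GCGGCCGC) start at positions 67, 94.
NotI cuts after base 2 of each site, so after positions 68, 95.
Linear molecule, 2 cuts → 3 fragments:
  1–68 → 68 bp
  69–95 → 27 bp
  96–237 → 142 bp
Sorted largest to smallest: 142, 68, 27 bp.

142, 68, 27 bp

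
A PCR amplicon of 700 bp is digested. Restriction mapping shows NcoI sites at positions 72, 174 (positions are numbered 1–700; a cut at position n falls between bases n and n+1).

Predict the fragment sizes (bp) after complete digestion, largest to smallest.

Linear molecule, 2 cuts → 3 fragments:
  72 − 0 = 72 bp
  174 − 72 = 102 bp
  700 − 174 = 526 bp
Sorted largest to smallest: 526, 102, 72 bp.

526, 102, 72 bp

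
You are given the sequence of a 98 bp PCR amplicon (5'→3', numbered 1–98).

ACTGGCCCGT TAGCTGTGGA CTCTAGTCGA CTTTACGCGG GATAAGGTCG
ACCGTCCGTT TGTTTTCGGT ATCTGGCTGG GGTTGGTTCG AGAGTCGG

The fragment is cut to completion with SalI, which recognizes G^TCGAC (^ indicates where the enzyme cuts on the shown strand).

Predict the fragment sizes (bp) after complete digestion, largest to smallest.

SalI sites (GTCGAC) start at positions 26, 47.
SalI cuts after the first base of each site, so after positions 26, 47.
Linear molecule, 2 cuts → 3 fragments:
  1–26 → 26 bp
  27–47 → 21 bp
  48–98 → 51 bp
Sorted largest to smallest: 51, 26, 21 bp.

51, 26, 21 bp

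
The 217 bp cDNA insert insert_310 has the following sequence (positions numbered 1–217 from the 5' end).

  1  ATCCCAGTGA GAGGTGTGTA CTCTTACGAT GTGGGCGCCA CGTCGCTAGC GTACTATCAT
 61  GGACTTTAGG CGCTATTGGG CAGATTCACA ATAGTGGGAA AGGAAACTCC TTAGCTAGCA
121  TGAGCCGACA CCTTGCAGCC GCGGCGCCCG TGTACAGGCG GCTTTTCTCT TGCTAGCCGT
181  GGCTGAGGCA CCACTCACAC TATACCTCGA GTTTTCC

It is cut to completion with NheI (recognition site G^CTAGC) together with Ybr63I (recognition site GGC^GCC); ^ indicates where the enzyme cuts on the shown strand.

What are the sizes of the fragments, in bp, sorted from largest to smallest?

NheI sites (GCTAGC) start at positions 45, 114, 172.
NheI cuts after the first base of each site, so after positions 45, 114, 172.
Ybr63I sites (GGCGCC) start at positions 34, 143.
Ybr63I cuts after base 3 of each site, so after positions 36, 145.
Combined cut positions: 36, 45, 114, 145, 172.
Linear molecule, 5 cuts → 6 fragments:
  1–36 → 36 bp
  37–45 → 9 bp
  46–114 → 69 bp
  115–145 → 31 bp
  146–172 → 27 bp
  173–217 → 45 bp
Sorted largest to smallest: 69, 45, 36, 31, 27, 9 bp.

69, 45, 36, 31, 27, 9 bp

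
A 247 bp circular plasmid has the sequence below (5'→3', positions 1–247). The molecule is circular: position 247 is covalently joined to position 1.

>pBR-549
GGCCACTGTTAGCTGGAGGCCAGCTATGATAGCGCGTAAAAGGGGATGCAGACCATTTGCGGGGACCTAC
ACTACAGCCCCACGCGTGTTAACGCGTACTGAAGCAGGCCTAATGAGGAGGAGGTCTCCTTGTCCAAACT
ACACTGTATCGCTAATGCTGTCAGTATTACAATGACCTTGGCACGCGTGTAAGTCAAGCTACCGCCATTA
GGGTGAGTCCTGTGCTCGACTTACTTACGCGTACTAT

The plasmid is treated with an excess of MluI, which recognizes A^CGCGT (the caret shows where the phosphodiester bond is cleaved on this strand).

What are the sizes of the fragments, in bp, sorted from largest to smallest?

92, 91, 54, 10 bp

MluI sites (ACGCGT) start at positions 82, 92, 183, 237.
MluI cuts after the first base of each site, so after positions 82, 92, 183, 237.
Circular molecule, 4 cuts → 4 fragments:
  83–92 → 10 bp
  93–183 → 91 bp
  184–237 → 54 bp
  238–247 then 1–82 → 10 + 82 = 92 bp
Sorted largest to smallest: 92, 91, 54, 10 bp.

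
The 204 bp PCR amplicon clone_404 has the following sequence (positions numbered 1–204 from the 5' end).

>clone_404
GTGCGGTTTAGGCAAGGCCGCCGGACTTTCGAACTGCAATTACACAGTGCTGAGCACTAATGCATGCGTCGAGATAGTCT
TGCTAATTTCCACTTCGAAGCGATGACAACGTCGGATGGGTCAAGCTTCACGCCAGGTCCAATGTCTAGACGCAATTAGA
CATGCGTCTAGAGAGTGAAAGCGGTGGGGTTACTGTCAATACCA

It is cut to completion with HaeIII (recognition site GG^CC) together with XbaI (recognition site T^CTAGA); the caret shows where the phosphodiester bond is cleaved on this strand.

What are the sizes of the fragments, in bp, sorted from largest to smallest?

The HaeIII site (GGCC) starts at position 16.
HaeIII cuts after base 2 of each site, so after position 17.
XbaI sites (TCTAGA) start at positions 145, 167.
XbaI cuts after the first base of each site, so after positions 145, 167.
Combined cut positions: 17, 145, 167.
Linear molecule, 3 cuts → 4 fragments:
  1–17 → 17 bp
  18–145 → 128 bp
  146–167 → 22 bp
  168–204 → 37 bp
Sorted largest to smallest: 128, 37, 22, 17 bp.

128, 37, 22, 17 bp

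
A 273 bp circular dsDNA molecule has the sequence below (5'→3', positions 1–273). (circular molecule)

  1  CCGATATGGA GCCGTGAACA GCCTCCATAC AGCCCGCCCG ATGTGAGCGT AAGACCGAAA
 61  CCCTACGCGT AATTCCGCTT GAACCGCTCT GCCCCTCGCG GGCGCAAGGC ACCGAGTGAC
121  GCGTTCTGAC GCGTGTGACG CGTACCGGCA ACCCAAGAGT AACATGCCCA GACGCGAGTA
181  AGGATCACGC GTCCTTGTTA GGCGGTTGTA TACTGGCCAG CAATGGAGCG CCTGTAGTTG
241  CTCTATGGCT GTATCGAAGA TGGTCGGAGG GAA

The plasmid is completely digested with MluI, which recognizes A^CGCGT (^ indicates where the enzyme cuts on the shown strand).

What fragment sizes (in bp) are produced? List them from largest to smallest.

MluI sites (ACGCGT) start at positions 65, 119, 129, 138, 187.
MluI cuts after the first base of each site, so after positions 65, 119, 129, 138, 187.
Circular molecule, 5 cuts → 5 fragments:
  66–119 → 54 bp
  120–129 → 10 bp
  130–138 → 9 bp
  139–187 → 49 bp
  188–273 then 1–65 → 86 + 65 = 151 bp
Sorted largest to smallest: 151, 54, 49, 10, 9 bp.

151, 54, 49, 10, 9 bp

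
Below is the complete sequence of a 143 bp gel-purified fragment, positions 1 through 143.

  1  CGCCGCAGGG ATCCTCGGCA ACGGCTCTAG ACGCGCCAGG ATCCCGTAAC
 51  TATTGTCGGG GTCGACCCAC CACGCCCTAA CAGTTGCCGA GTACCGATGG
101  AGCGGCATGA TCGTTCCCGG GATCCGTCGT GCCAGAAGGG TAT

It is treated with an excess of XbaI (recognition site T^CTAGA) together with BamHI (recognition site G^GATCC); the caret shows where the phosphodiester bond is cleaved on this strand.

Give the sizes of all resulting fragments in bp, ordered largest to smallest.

The XbaI site (TCTAGA) starts at position 26.
XbaI cuts after the first base of each site, so after position 26.
BamHI sites (GGATCC) start at positions 9, 39, 120.
BamHI cuts after the first base of each site, so after positions 9, 39, 120.
Combined cut positions: 9, 26, 39, 120.
Linear molecule, 4 cuts → 5 fragments:
  1–9 → 9 bp
  10–26 → 17 bp
  27–39 → 13 bp
  40–120 → 81 bp
  121–143 → 23 bp
Sorted largest to smallest: 81, 23, 17, 13, 9 bp.

81, 23, 17, 13, 9 bp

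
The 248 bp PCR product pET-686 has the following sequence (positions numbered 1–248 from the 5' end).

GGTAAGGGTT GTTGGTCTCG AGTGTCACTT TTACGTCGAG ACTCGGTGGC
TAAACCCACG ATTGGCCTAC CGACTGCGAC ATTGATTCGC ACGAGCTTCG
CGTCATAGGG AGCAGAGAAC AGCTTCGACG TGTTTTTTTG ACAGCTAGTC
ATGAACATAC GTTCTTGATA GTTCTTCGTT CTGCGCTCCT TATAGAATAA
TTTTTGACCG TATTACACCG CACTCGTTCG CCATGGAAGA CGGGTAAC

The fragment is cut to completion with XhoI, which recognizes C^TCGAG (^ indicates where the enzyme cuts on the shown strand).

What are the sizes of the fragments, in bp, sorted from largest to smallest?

231, 17 bp

The XhoI site (CTCGAG) starts at position 17.
XhoI cuts after the first base of each site, so after position 17.
Linear molecule, 1 cut → 2 fragments:
  1–17 → 17 bp
  18–248 → 231 bp
Sorted largest to smallest: 231, 17 bp.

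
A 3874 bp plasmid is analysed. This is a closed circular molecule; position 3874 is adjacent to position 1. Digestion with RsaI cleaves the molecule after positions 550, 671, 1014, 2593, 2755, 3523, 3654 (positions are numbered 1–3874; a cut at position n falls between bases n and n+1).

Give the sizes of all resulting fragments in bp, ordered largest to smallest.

1579, 770, 768, 343, 162, 131, 121 bp

Circular molecule, 7 cuts → 7 fragments:
  671 − 550 = 121 bp
  1014 − 671 = 343 bp
  2593 − 1014 = 1579 bp
  2755 − 2593 = 162 bp
  3523 − 2755 = 768 bp
  3654 − 3523 = 131 bp
  wrap: 3874 − 3654 + 550 = 770 bp
Sorted largest to smallest: 1579, 770, 768, 343, 162, 131, 121 bp.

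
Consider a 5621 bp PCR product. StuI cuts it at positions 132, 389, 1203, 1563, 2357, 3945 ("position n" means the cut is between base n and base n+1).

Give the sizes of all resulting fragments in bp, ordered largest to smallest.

1676, 1588, 814, 794, 360, 257, 132 bp

Linear molecule, 6 cuts → 7 fragments:
  132 − 0 = 132 bp
  389 − 132 = 257 bp
  1203 − 389 = 814 bp
  1563 − 1203 = 360 bp
  2357 − 1563 = 794 bp
  3945 − 2357 = 1588 bp
  5621 − 3945 = 1676 bp
Sorted largest to smallest: 1676, 1588, 814, 794, 360, 257, 132 bp.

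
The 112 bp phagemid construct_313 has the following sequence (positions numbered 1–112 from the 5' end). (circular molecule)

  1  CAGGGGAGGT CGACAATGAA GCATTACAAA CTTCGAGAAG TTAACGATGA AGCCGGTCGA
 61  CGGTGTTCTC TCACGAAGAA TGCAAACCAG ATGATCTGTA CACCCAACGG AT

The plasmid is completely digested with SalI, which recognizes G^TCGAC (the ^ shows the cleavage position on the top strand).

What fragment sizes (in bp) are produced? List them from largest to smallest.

SalI sites (GTCGAC) start at positions 9, 56.
SalI cuts after the first base of each site, so after positions 9, 56.
Circular molecule, 2 cuts → 2 fragments:
  10–56 → 47 bp
  57–112 then 1–9 → 56 + 9 = 65 bp
Sorted largest to smallest: 65, 47 bp.

65, 47 bp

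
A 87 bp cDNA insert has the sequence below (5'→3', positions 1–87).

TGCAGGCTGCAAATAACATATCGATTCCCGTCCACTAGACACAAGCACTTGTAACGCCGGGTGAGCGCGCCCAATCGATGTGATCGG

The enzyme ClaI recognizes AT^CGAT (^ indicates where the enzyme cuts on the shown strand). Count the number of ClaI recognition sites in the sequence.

ATCGAT occurs starting at positions 20, 74.
ClaI cuts at 2 sites.

2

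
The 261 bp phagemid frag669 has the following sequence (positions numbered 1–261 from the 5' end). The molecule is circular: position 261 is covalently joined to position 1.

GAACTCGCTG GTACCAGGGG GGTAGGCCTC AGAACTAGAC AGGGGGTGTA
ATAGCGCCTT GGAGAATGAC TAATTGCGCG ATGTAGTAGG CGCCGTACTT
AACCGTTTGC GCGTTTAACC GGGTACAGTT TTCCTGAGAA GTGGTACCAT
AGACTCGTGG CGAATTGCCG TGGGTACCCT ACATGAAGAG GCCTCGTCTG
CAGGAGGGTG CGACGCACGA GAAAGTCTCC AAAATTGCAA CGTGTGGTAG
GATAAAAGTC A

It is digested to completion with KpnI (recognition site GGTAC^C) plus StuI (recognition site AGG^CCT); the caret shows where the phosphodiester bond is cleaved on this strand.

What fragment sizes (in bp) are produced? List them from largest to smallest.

121, 84, 30, 14, 12 bp

KpnI sites (GGTACC) start at positions 10, 143, 173.
KpnI cuts after base 5 of each site (before the last base), so after positions 14, 147, 177.
StuI sites (AGGCCT) start at positions 24, 189.
StuI cuts after base 3 of each site, so after positions 26, 191.
Combined cut positions: 14, 26, 147, 177, 191.
Circular molecule, 5 cuts → 5 fragments:
  15–26 → 12 bp
  27–147 → 121 bp
  148–177 → 30 bp
  178–191 → 14 bp
  192–261 then 1–14 → 70 + 14 = 84 bp
Sorted largest to smallest: 121, 84, 30, 14, 12 bp.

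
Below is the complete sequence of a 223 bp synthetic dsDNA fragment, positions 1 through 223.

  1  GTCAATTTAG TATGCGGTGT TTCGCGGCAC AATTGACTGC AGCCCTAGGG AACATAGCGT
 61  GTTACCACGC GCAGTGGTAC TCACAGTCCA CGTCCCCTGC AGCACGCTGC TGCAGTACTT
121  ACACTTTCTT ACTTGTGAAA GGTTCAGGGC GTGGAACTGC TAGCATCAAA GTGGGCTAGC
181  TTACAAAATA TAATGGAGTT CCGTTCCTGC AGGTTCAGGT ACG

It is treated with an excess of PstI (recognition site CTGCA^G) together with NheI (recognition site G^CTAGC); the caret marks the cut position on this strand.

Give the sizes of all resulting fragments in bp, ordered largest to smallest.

60, 45, 41, 36, 16, 13, 12 bp

PstI sites (CTGCAG) start at positions 37, 97, 110, 207.
PstI cuts after base 5 of each site (before the last base), so after positions 41, 101, 114, 211.
NheI sites (GCTAGC) start at positions 159, 175.
NheI cuts after the first base of each site, so after positions 159, 175.
Combined cut positions: 41, 101, 114, 159, 175, 211.
Linear molecule, 6 cuts → 7 fragments:
  1–41 → 41 bp
  42–101 → 60 bp
  102–114 → 13 bp
  115–159 → 45 bp
  160–175 → 16 bp
  176–211 → 36 bp
  212–223 → 12 bp
Sorted largest to smallest: 60, 45, 41, 36, 16, 13, 12 bp.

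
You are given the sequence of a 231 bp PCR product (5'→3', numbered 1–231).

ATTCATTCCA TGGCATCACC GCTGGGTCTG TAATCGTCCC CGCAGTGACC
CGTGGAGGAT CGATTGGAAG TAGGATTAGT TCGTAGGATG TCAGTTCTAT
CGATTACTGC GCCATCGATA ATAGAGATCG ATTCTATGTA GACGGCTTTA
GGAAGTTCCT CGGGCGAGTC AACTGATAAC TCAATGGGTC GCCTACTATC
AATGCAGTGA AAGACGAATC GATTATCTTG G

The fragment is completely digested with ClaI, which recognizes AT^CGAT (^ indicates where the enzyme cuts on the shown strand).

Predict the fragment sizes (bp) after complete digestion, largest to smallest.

ClaI sites (ATCGAT) start at positions 59, 99, 114, 127, 218.
ClaI cuts after base 2 of each site, so after positions 60, 100, 115, 128, 219.
Linear molecule, 5 cuts → 6 fragments:
  1–60 → 60 bp
  61–100 → 40 bp
  101–115 → 15 bp
  116–128 → 13 bp
  129–219 → 91 bp
  220–231 → 12 bp
Sorted largest to smallest: 91, 60, 40, 15, 13, 12 bp.

91, 60, 40, 15, 13, 12 bp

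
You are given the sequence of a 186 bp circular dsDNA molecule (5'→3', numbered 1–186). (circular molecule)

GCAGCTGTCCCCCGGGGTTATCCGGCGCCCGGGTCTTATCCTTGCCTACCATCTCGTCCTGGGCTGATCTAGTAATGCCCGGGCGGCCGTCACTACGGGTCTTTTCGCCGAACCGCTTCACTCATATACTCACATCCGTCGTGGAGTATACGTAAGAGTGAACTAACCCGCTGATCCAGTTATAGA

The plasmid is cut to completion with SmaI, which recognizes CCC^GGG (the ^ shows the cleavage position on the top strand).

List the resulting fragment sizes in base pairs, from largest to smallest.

SmaI sites (CCCGGG) start at positions 11, 28, 78.
SmaI cuts after base 3 of each site, so after positions 13, 30, 80.
Circular molecule, 3 cuts → 3 fragments:
  14–30 → 17 bp
  31–80 → 50 bp
  81–186 then 1–13 → 106 + 13 = 119 bp
Sorted largest to smallest: 119, 50, 17 bp.

119, 50, 17 bp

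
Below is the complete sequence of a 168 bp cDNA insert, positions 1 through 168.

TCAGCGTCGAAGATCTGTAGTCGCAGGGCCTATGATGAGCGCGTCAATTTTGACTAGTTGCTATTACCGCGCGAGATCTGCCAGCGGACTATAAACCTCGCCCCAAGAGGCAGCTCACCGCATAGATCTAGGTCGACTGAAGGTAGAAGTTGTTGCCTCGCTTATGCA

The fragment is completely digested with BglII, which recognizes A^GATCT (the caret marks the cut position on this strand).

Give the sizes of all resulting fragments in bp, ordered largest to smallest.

63, 50, 44, 11 bp

BglII sites (AGATCT) start at positions 11, 74, 124.
BglII cuts after the first base of each site, so after positions 11, 74, 124.
Linear molecule, 3 cuts → 4 fragments:
  1–11 → 11 bp
  12–74 → 63 bp
  75–124 → 50 bp
  125–168 → 44 bp
Sorted largest to smallest: 63, 50, 44, 11 bp.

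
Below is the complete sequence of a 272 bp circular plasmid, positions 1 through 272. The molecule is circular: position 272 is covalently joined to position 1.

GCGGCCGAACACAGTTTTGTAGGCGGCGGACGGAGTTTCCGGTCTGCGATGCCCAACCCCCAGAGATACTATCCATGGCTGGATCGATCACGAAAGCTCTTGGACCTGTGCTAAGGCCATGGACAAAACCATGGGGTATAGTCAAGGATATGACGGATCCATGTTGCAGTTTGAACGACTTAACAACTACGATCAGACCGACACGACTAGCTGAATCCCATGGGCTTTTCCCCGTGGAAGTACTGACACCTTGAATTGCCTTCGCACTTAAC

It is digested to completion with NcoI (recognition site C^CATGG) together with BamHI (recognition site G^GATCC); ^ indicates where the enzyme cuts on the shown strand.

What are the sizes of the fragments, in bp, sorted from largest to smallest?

127, 63, 44, 26, 12 bp

NcoI sites (CCATGG) start at positions 73, 117, 129, 218.
NcoI cuts after the first base of each site, so after positions 73, 117, 129, 218.
The BamHI site (GGATCC) starts at position 155.
BamHI cuts after the first base of each site, so after position 155.
Combined cut positions: 73, 117, 129, 155, 218.
Circular molecule, 5 cuts → 5 fragments:
  74–117 → 44 bp
  118–129 → 12 bp
  130–155 → 26 bp
  156–218 → 63 bp
  219–272 then 1–73 → 54 + 73 = 127 bp
Sorted largest to smallest: 127, 63, 44, 26, 12 bp.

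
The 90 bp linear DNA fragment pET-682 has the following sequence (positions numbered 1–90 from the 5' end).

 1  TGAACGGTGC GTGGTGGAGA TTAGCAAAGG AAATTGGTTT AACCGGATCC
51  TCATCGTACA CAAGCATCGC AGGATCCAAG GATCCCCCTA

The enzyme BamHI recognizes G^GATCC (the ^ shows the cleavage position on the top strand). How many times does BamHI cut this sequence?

GGATCC occurs starting at positions 45, 72, 80.
BamHI cuts at 3 sites.

3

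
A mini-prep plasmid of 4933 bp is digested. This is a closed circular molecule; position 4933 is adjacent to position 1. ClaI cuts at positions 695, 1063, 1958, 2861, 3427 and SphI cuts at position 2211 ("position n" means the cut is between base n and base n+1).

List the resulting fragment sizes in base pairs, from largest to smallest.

Combined cut positions (sorted): 695, 1063, 1958, 2211, 2861, 3427.
Circular molecule, 6 cuts → 6 fragments:
  1063 − 695 = 368 bp
  1958 − 1063 = 895 bp
  2211 − 1958 = 253 bp
  2861 − 2211 = 650 bp
  3427 − 2861 = 566 bp
  wrap: 4933 − 3427 + 695 = 2201 bp
Sorted largest to smallest: 2201, 895, 650, 566, 368, 253 bp.

2201, 895, 650, 566, 368, 253 bp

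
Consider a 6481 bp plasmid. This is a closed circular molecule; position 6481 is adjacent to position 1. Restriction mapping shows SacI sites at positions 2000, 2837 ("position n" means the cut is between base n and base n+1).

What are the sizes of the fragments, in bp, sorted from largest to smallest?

Circular molecule, 2 cuts → 2 fragments:
  2837 − 2000 = 837 bp
  wrap: 6481 − 2837 + 2000 = 5644 bp
Sorted largest to smallest: 5644, 837 bp.

5644, 837 bp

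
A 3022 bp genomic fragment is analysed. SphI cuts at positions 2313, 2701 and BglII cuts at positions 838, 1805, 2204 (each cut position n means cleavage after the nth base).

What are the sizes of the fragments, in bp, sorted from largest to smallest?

967, 838, 399, 388, 321, 109 bp

Combined cut positions (sorted): 838, 1805, 2204, 2313, 2701.
Linear molecule, 5 cuts → 6 fragments:
  838 − 0 = 838 bp
  1805 − 838 = 967 bp
  2204 − 1805 = 399 bp
  2313 − 2204 = 109 bp
  2701 − 2313 = 388 bp
  3022 − 2701 = 321 bp
Sorted largest to smallest: 967, 838, 399, 388, 321, 109 bp.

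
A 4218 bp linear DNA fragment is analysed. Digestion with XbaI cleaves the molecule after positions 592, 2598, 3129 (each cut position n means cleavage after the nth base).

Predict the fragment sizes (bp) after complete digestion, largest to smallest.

2006, 1089, 592, 531 bp

Linear molecule, 3 cuts → 4 fragments:
  592 − 0 = 592 bp
  2598 − 592 = 2006 bp
  3129 − 2598 = 531 bp
  4218 − 3129 = 1089 bp
Sorted largest to smallest: 2006, 1089, 592, 531 bp.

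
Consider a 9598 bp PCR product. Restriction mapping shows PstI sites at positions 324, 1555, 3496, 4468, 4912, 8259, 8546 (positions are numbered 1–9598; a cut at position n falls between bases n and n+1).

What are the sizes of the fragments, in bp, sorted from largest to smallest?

Linear molecule, 7 cuts → 8 fragments:
  324 − 0 = 324 bp
  1555 − 324 = 1231 bp
  3496 − 1555 = 1941 bp
  4468 − 3496 = 972 bp
  4912 − 4468 = 444 bp
  8259 − 4912 = 3347 bp
  8546 − 8259 = 287 bp
  9598 − 8546 = 1052 bp
Sorted largest to smallest: 3347, 1941, 1231, 1052, 972, 444, 324, 287 bp.

3347, 1941, 1231, 1052, 972, 444, 324, 287 bp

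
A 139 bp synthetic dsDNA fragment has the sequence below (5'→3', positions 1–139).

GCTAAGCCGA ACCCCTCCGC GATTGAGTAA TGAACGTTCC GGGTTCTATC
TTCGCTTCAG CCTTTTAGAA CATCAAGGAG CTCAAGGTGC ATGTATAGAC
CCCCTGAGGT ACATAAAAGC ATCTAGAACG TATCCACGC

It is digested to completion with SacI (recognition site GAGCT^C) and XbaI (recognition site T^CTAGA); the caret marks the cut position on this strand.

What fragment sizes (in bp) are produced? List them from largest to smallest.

82, 40, 17 bp

The SacI site (GAGCTC) starts at position 78.
SacI cuts after base 5 of each site (before the last base), so after position 82.
The XbaI site (TCTAGA) starts at position 122.
XbaI cuts after the first base of each site, so after position 122.
Combined cut positions: 82, 122.
Linear molecule, 2 cuts → 3 fragments:
  1–82 → 82 bp
  83–122 → 40 bp
  123–139 → 17 bp
Sorted largest to smallest: 82, 40, 17 bp.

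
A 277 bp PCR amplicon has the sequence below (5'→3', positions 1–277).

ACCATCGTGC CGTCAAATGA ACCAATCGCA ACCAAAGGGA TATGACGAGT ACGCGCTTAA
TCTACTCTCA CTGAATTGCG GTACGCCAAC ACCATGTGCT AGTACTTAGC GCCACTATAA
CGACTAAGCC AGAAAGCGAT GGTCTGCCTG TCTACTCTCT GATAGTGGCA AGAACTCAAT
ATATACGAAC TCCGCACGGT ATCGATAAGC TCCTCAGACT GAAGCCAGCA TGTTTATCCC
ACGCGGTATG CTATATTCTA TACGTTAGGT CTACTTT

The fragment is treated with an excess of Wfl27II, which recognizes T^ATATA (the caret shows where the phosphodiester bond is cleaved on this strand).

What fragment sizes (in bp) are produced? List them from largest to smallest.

The Wfl27II site (TATATA) starts at position 180.
Wfl27II cuts after the first base of each site, so after position 180.
Linear molecule, 1 cut → 2 fragments:
  1–180 → 180 bp
  181–277 → 97 bp
Sorted largest to smallest: 180, 97 bp.

180, 97 bp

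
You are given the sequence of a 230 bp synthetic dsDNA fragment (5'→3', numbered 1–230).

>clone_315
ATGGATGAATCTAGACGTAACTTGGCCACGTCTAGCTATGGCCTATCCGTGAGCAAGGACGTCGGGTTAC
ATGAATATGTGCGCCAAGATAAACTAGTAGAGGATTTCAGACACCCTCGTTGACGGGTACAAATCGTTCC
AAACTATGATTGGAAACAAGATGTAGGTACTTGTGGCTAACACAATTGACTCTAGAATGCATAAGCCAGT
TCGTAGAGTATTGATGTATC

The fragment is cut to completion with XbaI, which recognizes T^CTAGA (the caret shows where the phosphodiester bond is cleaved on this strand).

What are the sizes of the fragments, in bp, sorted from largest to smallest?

XbaI sites (TCTAGA) start at positions 10, 191.
XbaI cuts after the first base of each site, so after positions 10, 191.
Linear molecule, 2 cuts → 3 fragments:
  1–10 → 10 bp
  11–191 → 181 bp
  192–230 → 39 bp
Sorted largest to smallest: 181, 39, 10 bp.

181, 39, 10 bp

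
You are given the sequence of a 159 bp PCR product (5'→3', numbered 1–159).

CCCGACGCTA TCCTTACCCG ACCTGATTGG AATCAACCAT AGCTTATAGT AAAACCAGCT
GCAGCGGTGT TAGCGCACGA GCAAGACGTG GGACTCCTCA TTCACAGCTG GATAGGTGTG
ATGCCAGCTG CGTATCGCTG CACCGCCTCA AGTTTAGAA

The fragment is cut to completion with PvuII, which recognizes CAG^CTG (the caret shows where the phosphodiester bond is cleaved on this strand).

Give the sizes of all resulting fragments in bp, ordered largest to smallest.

58, 49, 32, 20 bp

PvuII sites (CAGCTG) start at positions 56, 105, 125.
PvuII cuts after base 3 of each site, so after positions 58, 107, 127.
Linear molecule, 3 cuts → 4 fragments:
  1–58 → 58 bp
  59–107 → 49 bp
  108–127 → 20 bp
  128–159 → 32 bp
Sorted largest to smallest: 58, 49, 32, 20 bp.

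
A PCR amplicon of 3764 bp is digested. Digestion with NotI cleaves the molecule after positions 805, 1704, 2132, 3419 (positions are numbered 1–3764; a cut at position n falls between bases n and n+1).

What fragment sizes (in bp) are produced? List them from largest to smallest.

Linear molecule, 4 cuts → 5 fragments:
  805 − 0 = 805 bp
  1704 − 805 = 899 bp
  2132 − 1704 = 428 bp
  3419 − 2132 = 1287 bp
  3764 − 3419 = 345 bp
Sorted largest to smallest: 1287, 899, 805, 428, 345 bp.

1287, 899, 805, 428, 345 bp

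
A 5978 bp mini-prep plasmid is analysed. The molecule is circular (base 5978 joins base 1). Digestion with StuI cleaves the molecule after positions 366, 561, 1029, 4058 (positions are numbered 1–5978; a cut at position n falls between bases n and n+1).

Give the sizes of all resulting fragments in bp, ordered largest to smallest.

3029, 2286, 468, 195 bp

Circular molecule, 4 cuts → 4 fragments:
  561 − 366 = 195 bp
  1029 − 561 = 468 bp
  4058 − 1029 = 3029 bp
  wrap: 5978 − 4058 + 366 = 2286 bp
Sorted largest to smallest: 3029, 2286, 468, 195 bp.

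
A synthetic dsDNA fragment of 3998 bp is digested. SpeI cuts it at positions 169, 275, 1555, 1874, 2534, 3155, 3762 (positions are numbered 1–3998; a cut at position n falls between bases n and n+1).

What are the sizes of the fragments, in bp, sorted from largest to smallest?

Linear molecule, 7 cuts → 8 fragments:
  169 − 0 = 169 bp
  275 − 169 = 106 bp
  1555 − 275 = 1280 bp
  1874 − 1555 = 319 bp
  2534 − 1874 = 660 bp
  3155 − 2534 = 621 bp
  3762 − 3155 = 607 bp
  3998 − 3762 = 236 bp
Sorted largest to smallest: 1280, 660, 621, 607, 319, 236, 169, 106 bp.

1280, 660, 621, 607, 319, 236, 169, 106 bp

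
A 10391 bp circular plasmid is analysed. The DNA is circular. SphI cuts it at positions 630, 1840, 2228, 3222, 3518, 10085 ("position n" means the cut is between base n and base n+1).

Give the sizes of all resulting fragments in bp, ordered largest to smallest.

Circular molecule, 6 cuts → 6 fragments:
  1840 − 630 = 1210 bp
  2228 − 1840 = 388 bp
  3222 − 2228 = 994 bp
  3518 − 3222 = 296 bp
  10085 − 3518 = 6567 bp
  wrap: 10391 − 10085 + 630 = 936 bp
Sorted largest to smallest: 6567, 1210, 994, 936, 388, 296 bp.

6567, 1210, 994, 936, 388, 296 bp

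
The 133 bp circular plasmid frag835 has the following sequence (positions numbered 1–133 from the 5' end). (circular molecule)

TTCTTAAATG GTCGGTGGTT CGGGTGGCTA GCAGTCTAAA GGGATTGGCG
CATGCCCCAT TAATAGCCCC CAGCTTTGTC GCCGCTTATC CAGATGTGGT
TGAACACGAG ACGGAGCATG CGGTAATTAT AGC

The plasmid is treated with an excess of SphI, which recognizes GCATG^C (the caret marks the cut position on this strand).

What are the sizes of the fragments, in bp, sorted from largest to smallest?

SphI sites (GCATGC) start at positions 50, 116.
SphI cuts after base 5 of each site (before the last base), so after positions 54, 120.
Circular molecule, 2 cuts → 2 fragments:
  55–120 → 66 bp
  121–133 then 1–54 → 13 + 54 = 67 bp
Sorted largest to smallest: 67, 66 bp.

67, 66 bp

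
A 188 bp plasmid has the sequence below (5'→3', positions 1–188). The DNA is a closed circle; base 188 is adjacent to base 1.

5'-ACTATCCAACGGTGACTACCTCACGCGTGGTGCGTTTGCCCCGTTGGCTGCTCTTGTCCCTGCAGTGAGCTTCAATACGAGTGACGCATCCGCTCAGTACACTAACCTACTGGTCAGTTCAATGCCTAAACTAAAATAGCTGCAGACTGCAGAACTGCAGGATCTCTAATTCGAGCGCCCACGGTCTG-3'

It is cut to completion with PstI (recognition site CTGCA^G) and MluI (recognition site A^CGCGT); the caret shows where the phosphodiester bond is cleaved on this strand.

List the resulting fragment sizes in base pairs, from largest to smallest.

80, 52, 41, 8, 7 bp

PstI sites (CTGCAG) start at positions 60, 140, 147, 155.
PstI cuts after base 5 of each site (before the last base), so after positions 64, 144, 151, 159.
The MluI site (ACGCGT) starts at position 23.
MluI cuts after the first base of each site, so after position 23.
Combined cut positions: 23, 64, 144, 151, 159.
Circular molecule, 5 cuts → 5 fragments:
  24–64 → 41 bp
  65–144 → 80 bp
  145–151 → 7 bp
  152–159 → 8 bp
  160–188 then 1–23 → 29 + 23 = 52 bp
Sorted largest to smallest: 80, 52, 41, 8, 7 bp.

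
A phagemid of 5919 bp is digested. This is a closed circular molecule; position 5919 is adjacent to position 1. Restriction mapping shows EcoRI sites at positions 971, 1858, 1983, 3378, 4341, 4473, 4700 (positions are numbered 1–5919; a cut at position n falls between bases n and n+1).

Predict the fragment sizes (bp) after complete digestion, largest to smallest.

Circular molecule, 7 cuts → 7 fragments:
  1858 − 971 = 887 bp
  1983 − 1858 = 125 bp
  3378 − 1983 = 1395 bp
  4341 − 3378 = 963 bp
  4473 − 4341 = 132 bp
  4700 − 4473 = 227 bp
  wrap: 5919 − 4700 + 971 = 2190 bp
Sorted largest to smallest: 2190, 1395, 963, 887, 227, 132, 125 bp.

2190, 1395, 963, 887, 227, 132, 125 bp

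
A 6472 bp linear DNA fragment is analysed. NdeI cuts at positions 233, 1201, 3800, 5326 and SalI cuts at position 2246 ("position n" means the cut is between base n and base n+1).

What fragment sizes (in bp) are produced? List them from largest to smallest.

1554, 1526, 1146, 1045, 968, 233 bp

Combined cut positions (sorted): 233, 1201, 2246, 3800, 5326.
Linear molecule, 5 cuts → 6 fragments:
  233 − 0 = 233 bp
  1201 − 233 = 968 bp
  2246 − 1201 = 1045 bp
  3800 − 2246 = 1554 bp
  5326 − 3800 = 1526 bp
  6472 − 5326 = 1146 bp
Sorted largest to smallest: 1554, 1526, 1146, 1045, 968, 233 bp.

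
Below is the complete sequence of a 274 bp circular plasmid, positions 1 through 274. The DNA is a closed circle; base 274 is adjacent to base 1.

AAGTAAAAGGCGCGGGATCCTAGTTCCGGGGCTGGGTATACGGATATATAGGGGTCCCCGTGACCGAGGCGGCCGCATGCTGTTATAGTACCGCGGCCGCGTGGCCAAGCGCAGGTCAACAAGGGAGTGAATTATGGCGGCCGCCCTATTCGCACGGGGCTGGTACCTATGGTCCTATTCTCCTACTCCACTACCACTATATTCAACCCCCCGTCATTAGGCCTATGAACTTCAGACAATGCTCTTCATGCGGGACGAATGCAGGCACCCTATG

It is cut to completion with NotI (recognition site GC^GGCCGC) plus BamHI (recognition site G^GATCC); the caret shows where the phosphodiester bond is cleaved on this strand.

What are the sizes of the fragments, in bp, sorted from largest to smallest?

151, 55, 44, 24 bp

NotI sites (GCGGCCGC) start at positions 69, 93, 137.
NotI cuts after base 2 of each site, so after positions 70, 94, 138.
The BamHI site (GGATCC) starts at position 15.
BamHI cuts after the first base of each site, so after position 15.
Combined cut positions: 15, 70, 94, 138.
Circular molecule, 4 cuts → 4 fragments:
  16–70 → 55 bp
  71–94 → 24 bp
  95–138 → 44 bp
  139–274 then 1–15 → 136 + 15 = 151 bp
Sorted largest to smallest: 151, 55, 44, 24 bp.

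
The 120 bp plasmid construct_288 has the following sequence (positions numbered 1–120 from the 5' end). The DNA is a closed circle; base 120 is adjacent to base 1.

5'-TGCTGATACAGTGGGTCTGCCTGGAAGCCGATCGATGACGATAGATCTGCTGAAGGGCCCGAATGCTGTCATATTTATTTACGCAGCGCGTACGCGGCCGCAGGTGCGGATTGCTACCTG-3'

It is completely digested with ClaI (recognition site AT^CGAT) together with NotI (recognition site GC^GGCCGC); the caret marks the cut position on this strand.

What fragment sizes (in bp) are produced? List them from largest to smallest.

The ClaI site (ATCGAT) starts at position 31.
ClaI cuts after base 2 of each site, so after position 32.
The NotI site (GCGGCCGC) starts at position 94.
NotI cuts after base 2 of each site, so after position 95.
Combined cut positions: 32, 95.
Circular molecule, 2 cuts → 2 fragments:
  33–95 → 63 bp
  96–120 then 1–32 → 25 + 32 = 57 bp
Sorted largest to smallest: 63, 57 bp.

63, 57 bp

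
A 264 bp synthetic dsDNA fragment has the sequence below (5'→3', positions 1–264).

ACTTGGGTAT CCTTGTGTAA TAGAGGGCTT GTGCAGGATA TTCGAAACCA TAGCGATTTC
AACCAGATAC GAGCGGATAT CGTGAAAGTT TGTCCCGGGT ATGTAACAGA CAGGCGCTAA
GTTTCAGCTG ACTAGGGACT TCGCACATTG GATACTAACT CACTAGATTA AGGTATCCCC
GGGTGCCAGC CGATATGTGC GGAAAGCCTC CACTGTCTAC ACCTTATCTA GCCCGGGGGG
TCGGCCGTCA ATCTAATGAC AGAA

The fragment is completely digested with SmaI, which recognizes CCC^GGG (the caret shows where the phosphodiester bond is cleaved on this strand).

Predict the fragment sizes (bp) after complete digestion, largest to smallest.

96, 84, 54, 30 bp

SmaI sites (CCCGGG) start at positions 94, 178, 232.
SmaI cuts after base 3 of each site, so after positions 96, 180, 234.
Linear molecule, 3 cuts → 4 fragments:
  1–96 → 96 bp
  97–180 → 84 bp
  181–234 → 54 bp
  235–264 → 30 bp
Sorted largest to smallest: 96, 84, 54, 30 bp.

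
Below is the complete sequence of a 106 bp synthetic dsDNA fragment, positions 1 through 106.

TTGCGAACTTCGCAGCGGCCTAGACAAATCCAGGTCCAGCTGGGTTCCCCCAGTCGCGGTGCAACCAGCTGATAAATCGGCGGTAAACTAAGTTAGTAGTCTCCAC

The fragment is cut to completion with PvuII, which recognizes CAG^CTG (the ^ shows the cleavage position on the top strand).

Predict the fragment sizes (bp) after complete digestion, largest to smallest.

39, 38, 29 bp

PvuII sites (CAGCTG) start at positions 37, 66.
PvuII cuts after base 3 of each site, so after positions 39, 68.
Linear molecule, 2 cuts → 3 fragments:
  1–39 → 39 bp
  40–68 → 29 bp
  69–106 → 38 bp
Sorted largest to smallest: 39, 38, 29 bp.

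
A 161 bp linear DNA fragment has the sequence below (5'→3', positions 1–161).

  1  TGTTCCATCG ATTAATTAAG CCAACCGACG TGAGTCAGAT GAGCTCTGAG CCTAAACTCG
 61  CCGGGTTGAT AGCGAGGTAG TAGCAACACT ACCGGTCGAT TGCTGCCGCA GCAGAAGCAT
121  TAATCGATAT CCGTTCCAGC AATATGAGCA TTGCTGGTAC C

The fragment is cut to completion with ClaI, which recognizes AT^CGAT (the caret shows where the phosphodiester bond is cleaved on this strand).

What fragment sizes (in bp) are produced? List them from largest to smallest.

116, 37, 8 bp

ClaI sites (ATCGAT) start at positions 7, 123.
ClaI cuts after base 2 of each site, so after positions 8, 124.
Linear molecule, 2 cuts → 3 fragments:
  1–8 → 8 bp
  9–124 → 116 bp
  125–161 → 37 bp
Sorted largest to smallest: 116, 37, 8 bp.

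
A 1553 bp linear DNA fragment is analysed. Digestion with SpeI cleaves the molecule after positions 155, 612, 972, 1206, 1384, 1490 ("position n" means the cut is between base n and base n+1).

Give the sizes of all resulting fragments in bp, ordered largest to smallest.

Linear molecule, 6 cuts → 7 fragments:
  155 − 0 = 155 bp
  612 − 155 = 457 bp
  972 − 612 = 360 bp
  1206 − 972 = 234 bp
  1384 − 1206 = 178 bp
  1490 − 1384 = 106 bp
  1553 − 1490 = 63 bp
Sorted largest to smallest: 457, 360, 234, 178, 155, 106, 63 bp.

457, 360, 234, 178, 155, 106, 63 bp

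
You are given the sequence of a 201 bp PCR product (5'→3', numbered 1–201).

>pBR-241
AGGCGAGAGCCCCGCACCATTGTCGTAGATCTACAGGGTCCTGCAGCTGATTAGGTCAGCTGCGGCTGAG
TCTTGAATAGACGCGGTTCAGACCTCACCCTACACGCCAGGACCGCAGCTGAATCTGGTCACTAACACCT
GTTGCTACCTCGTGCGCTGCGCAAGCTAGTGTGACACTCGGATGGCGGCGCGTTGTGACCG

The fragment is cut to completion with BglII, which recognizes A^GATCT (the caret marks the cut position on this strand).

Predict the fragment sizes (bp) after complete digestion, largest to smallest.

The BglII site (AGATCT) starts at position 27.
BglII cuts after the first base of each site, so after position 27.
Linear molecule, 1 cut → 2 fragments:
  1–27 → 27 bp
  28–201 → 174 bp
Sorted largest to smallest: 174, 27 bp.

174, 27 bp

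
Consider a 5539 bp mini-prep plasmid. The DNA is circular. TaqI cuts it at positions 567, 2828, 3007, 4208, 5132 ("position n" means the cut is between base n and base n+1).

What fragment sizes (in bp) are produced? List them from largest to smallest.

2261, 1201, 974, 924, 179 bp

Circular molecule, 5 cuts → 5 fragments:
  2828 − 567 = 2261 bp
  3007 − 2828 = 179 bp
  4208 − 3007 = 1201 bp
  5132 − 4208 = 924 bp
  wrap: 5539 − 5132 + 567 = 974 bp
Sorted largest to smallest: 2261, 1201, 974, 924, 179 bp.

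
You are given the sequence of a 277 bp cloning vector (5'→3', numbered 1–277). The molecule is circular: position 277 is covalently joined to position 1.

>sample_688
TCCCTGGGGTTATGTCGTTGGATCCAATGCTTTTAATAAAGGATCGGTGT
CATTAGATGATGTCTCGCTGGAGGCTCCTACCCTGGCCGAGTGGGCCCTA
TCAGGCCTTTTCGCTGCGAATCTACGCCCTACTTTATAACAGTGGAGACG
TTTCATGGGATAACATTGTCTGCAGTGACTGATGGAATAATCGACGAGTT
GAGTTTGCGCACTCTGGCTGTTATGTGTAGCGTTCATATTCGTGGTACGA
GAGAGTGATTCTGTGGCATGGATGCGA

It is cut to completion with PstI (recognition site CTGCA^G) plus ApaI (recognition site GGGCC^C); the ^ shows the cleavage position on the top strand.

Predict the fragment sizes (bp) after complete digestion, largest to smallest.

The PstI site (CTGCAG) starts at position 170.
PstI cuts after base 5 of each site (before the last base), so after position 174.
The ApaI site (GGGCCC) starts at position 93.
ApaI cuts after base 5 of each site (before the last base), so after position 97.
Combined cut positions: 97, 174.
Circular molecule, 2 cuts → 2 fragments:
  98–174 → 77 bp
  175–277 then 1–97 → 103 + 97 = 200 bp
Sorted largest to smallest: 200, 77 bp.

200, 77 bp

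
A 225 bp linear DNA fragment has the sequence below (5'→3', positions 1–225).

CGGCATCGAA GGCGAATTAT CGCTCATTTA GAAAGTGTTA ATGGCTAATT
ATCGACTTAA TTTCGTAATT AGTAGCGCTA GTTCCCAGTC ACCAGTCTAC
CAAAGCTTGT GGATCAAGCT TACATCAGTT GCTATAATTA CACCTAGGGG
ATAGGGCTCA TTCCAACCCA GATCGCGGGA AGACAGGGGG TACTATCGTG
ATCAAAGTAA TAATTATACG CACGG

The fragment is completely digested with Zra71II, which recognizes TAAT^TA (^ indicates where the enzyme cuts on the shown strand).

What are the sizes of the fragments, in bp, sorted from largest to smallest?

Zra71II sites (TAATTA) start at positions 46, 66, 135, 211.
Zra71II cuts after base 4 of each site, so after positions 49, 69, 138, 214.
Linear molecule, 4 cuts → 5 fragments:
  1–49 → 49 bp
  50–69 → 20 bp
  70–138 → 69 bp
  139–214 → 76 bp
  215–225 → 11 bp
Sorted largest to smallest: 76, 69, 49, 20, 11 bp.

76, 69, 49, 20, 11 bp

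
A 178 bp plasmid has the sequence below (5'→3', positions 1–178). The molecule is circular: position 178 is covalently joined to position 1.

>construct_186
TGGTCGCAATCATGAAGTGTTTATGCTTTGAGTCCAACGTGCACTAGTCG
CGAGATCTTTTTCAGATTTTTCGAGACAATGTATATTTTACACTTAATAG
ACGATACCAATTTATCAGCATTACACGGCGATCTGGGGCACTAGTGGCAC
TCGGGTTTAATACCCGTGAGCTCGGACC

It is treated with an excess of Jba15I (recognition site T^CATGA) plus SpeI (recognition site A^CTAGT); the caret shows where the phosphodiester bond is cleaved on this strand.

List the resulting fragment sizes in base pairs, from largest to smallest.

The Jba15I site (TCATGA) starts at position 10.
Jba15I cuts after the first base of each site, so after position 10.
SpeI sites (ACTAGT) start at positions 43, 140.
SpeI cuts after the first base of each site, so after positions 43, 140.
Combined cut positions: 10, 43, 140.
Circular molecule, 3 cuts → 3 fragments:
  11–43 → 33 bp
  44–140 → 97 bp
  141–178 then 1–10 → 38 + 10 = 48 bp
Sorted largest to smallest: 97, 48, 33 bp.

97, 48, 33 bp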